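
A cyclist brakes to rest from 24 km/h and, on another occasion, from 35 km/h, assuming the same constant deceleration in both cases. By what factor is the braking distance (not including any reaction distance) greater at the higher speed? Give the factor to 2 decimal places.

Factor ≈ 2.13

Braking distance d = v²/(2a), so with a fixed, d ∝ v².
Factor = (35/24)² = 1.4583² = 2.1266.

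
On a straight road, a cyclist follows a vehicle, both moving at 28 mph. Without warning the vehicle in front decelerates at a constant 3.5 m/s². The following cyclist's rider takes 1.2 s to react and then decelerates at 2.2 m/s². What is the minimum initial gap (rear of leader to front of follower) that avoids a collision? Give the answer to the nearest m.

28 mph × 0.44704 = 12.5171 m/s.
Leader travels v²/(2a_L) = 156.678 / 7.000 = 22.383 m before stopping.
Follower covers v·t_r = 12.5171 × 1.2 = 15.021 m while reacting, then v²/(2a_F) = 156.678 / 4.400 = 35.609 m while braking, for a total of 15.021 + 35.609 = 50.630 m.
Since a_F ≤ a_L and the follower starts braking later, the follower is never slower than the leader, so the closest approach is when both have stopped.
Minimum gap = 50.630 − 22.383 = 28.247 m.

Minimum gap ≈ 28 m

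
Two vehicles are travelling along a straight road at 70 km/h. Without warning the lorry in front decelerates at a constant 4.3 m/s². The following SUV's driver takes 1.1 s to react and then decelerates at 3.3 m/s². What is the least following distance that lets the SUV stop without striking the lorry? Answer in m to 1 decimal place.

Minimum gap ≈ 34.7 m

70 km/h ÷ 3.6 = 19.4444 m/s.
Leader travels v²/(2a_L) = 378.085 / 8.600 = 43.963 m before stopping.
Follower covers v·t_r = 19.4444 × 1.1 = 21.389 m while reacting, then v²/(2a_F) = 378.085 / 6.600 = 57.286 m while braking, for a total of 21.389 + 57.286 = 78.675 m.
Since a_F ≤ a_L and the follower starts braking later, the follower is never slower than the leader, so the closest approach is when both have stopped.
Minimum gap = 78.675 − 43.963 = 34.712 m.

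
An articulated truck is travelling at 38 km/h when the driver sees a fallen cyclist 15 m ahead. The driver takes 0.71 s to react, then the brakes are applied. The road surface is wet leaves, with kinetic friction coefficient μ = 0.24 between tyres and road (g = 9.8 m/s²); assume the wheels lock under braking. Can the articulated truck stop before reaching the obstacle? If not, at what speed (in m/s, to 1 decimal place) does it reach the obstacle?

38 km/h ÷ 3.6 = 10.5556 m/s.
a = μg = 0.24 × 9.8 = 2.352 m/s².
Reaction distance = 10.5556 × 0.71 = 7.494 m.
Braking distance needed to stop: v²/(2a) = 111.421 / 4.704 = 23.686 m, so total needed = 7.494 + 23.686 = 31.180 m > 15 m — it cannot stop.
Distance remaining when braking begins: 15 − 7.494 = 7.506 m.
v² = v₀² − 2a·d = 111.421 − 2 × 2.352 × 7.506 = 76.113 m²/s².
v = √76.113 = 8.724 m/s.

No — it strikes the obstacle at 8.7 m/s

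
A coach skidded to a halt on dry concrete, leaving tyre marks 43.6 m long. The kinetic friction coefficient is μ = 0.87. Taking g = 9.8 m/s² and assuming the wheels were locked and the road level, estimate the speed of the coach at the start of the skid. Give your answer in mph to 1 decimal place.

Deceleration a = μg = 0.87 × 9.8 = 8.526 m/s².
v = √(2a·d) = √(2 × 8.526 × 43.6) = √743.467 = 27.2666 m/s.
= 27.2666 ÷ 0.44704 = 60.994 mph.

Initial speed ≈ 61.0 mph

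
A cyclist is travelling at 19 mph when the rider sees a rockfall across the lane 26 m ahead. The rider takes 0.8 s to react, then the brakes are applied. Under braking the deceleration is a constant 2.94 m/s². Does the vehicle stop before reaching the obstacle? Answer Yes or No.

Yes

19 mph × 0.44704 = 8.4938 m/s.
Reaction distance = 8.4938 × 0.8 = 6.795 m.
Braking distance = v²/(2a) = 72.145 / 5.880 = 12.270 m.
Total stopping distance = 6.795 + 12.270 = 19.065 m, vs 26 m available — it stops with 26 − 19.065 = 6.935 m to spare.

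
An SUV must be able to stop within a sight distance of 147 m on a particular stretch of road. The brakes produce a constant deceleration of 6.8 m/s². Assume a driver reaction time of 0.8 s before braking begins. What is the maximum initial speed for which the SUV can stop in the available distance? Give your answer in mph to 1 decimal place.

Maximum speed ≈ 88.6 mph

Stopping distance: v·t_r + v²/(2a) = 147 with t_r = 0.8 s and a = 6.800 m/s².
So v² + 10.880 v − 1999.20 = 0.
Positive root: v = −a·t_r + √((a·t_r)² + 2a·d) = −5.440 + √(29.594 + 1999.20) = 39.6021 m/s.
39.6021 m/s ÷ 0.44704 = 88.587 mph.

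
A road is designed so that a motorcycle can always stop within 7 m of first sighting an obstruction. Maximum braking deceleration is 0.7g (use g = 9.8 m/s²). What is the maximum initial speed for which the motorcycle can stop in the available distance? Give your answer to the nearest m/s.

Maximum speed ≈ 10 m/s

a = 0.7 × 9.8 = 6.860 m/s².
v²/(2a) = d ⇒ v = √(2 × 6.860 × 7) = √96.04 = 9.8000 m/s.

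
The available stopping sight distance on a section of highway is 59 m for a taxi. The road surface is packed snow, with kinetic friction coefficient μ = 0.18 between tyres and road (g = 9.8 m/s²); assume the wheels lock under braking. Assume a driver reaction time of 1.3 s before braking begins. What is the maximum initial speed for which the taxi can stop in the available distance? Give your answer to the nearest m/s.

Maximum speed ≈ 12 m/s

a = μg = 0.18 × 9.8 = 1.764 m/s².
Stopping distance: v·t_r + v²/(2a) = 59 with t_r = 1.3 s and a = 1.764 m/s².
So v² + 4.586 v − 208.15 = 0.
Positive root: v = −a·t_r + √((a·t_r)² + 2a·d) = −2.293 + √(5.258 + 208.15) = 12.3155 m/s.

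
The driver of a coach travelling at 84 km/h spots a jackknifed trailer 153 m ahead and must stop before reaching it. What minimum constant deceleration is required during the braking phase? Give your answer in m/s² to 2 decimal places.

Required deceleration ≈ 1.78 m/s²

84 km/h ÷ 3.6 = 23.3333 m/s.
v² = 2a·d ⇒ a = v²/(2d) = 23.3333² / (2 × 153.000) = 544.443 / 306.000 = 1.7792 m/s².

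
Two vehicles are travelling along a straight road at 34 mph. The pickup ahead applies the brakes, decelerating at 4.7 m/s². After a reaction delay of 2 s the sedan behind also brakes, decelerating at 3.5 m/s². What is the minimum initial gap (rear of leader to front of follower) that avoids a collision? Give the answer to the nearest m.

34 mph × 0.44704 = 15.1994 m/s.
Leader travels v²/(2a_L) = 231.022 / 9.400 = 24.577 m before stopping.
Follower covers v·t_r = 15.1994 × 2 = 30.399 m while reacting, then v²/(2a_F) = 231.022 / 7.000 = 33.003 m while braking, for a total of 30.399 + 33.003 = 63.402 m.
Since a_F ≤ a_L and the follower starts braking later, the follower is never slower than the leader, so the closest approach is when both have stopped.
Minimum gap = 63.402 − 24.577 = 38.825 m.

Minimum gap ≈ 39 m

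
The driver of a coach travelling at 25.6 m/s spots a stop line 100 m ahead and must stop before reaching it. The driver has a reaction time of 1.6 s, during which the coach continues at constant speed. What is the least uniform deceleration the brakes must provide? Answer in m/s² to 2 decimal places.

Distance covered during reaction = 25.6000 × 1.6 = 40.960 m.
Distance available for braking: 100 − 40.960 = 59.040 m.
v² = 2a·d ⇒ a = v²/(2d) = 25.6000² / (2 × 59.040) = 655.360 / 118.080 = 5.5501 m/s².

Required deceleration ≈ 5.55 m/s²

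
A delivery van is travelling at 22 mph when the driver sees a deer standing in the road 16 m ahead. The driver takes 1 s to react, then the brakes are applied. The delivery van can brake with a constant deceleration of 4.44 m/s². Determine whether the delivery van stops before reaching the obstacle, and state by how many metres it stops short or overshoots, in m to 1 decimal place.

No — it overshoots by 4.7 m

22 mph × 0.44704 = 9.8349 m/s.
Reaction distance = 9.8349 × 1 = 9.835 m.
Braking distance = v²/(2a) = 96.725 / 8.880 = 10.892 m.
Total stopping distance = 9.835 + 10.892 = 20.727 m, vs 16 m available — it cannot stop in time and overshoots by 20.727 − 16 = 4.727 m.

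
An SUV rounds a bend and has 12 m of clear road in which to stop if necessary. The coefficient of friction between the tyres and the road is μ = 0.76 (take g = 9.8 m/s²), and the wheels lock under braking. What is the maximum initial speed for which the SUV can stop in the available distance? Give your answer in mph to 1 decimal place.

a = μg = 0.76 × 9.8 = 7.448 m/s².
v²/(2a) = d ⇒ v = √(2 × 7.448 × 12) = √178.75 = 13.3697 m/s.
13.3697 m/s ÷ 0.44704 = 29.907 mph.

Maximum speed ≈ 29.9 mph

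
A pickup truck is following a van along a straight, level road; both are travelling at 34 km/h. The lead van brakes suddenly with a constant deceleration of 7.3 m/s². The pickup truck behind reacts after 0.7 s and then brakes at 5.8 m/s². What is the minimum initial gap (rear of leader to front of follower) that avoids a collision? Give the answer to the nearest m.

Minimum gap ≈ 8 m

34 km/h ÷ 3.6 = 9.4444 m/s.
Leader travels v²/(2a_L) = 89.197 / 14.600 = 6.109 m before stopping.
Follower covers v·t_r = 9.4444 × 0.7 = 6.611 m while reacting, then v²/(2a_F) = 89.197 / 11.600 = 7.689 m while braking, for a total of 6.611 + 7.689 = 14.300 m.
Since a_F ≤ a_L and the follower starts braking later, the follower is never slower than the leader, so the closest approach is when both have stopped.
Minimum gap = 14.300 − 6.109 = 8.191 m.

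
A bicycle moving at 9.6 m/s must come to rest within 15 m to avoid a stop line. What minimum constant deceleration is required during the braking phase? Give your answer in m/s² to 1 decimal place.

v² = 2a·d ⇒ a = v²/(2d) = 9.6000² / (2 × 15.000) = 92.160 / 30.000 = 3.0720 m/s².

Required deceleration ≈ 3.1 m/s²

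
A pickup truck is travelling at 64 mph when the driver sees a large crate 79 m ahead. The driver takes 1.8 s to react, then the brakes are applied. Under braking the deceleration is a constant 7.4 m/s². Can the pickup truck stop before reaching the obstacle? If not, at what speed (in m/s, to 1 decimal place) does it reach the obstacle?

No — it strikes the obstacle at 20.3 m/s

64 mph × 0.44704 = 28.6106 m/s.
Reaction distance = 28.6106 × 1.8 = 51.499 m.
Braking distance needed to stop: v²/(2a) = 818.566 / 14.800 = 55.309 m, so total needed = 51.499 + 55.309 = 106.808 m > 79 m — it cannot stop.
Distance remaining when braking begins: 79 − 51.499 = 27.501 m.
v² = v₀² − 2a·d = 818.566 − 2 × 7.400 × 27.501 = 411.551 m²/s².
v = √411.551 = 20.287 m/s.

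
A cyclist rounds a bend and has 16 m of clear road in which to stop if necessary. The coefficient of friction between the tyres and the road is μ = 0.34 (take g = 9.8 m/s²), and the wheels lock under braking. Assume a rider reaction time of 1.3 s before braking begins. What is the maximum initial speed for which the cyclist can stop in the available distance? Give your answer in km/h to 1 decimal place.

Maximum speed ≈ 24.7 km/h

a = μg = 0.34 × 9.8 = 3.332 m/s².
Stopping distance: v·t_r + v²/(2a) = 16 with t_r = 1.3 s and a = 3.332 m/s².
So v² + 8.663 v − 106.62 = 0.
Positive root: v = −a·t_r + √((a·t_r)² + 2a·d) = −4.332 + √(18.766 + 106.62) = 6.8656 m/s.
6.8656 m/s × 3.6 = 24.716 km/h.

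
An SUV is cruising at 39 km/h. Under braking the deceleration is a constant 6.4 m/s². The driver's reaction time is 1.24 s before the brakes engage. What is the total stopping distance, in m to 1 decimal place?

Total stopping distance ≈ 22.6 m

39 km/h ÷ 3.6 = 10.8333 m/s.
Reaction distance = v·t_r = 10.8333 × 1.24 = 13.433 m.
Braking distance = v²/(2a) = 10.8333² / (2 × 6.400) = 117.360 / 12.800 = 9.169 m.
Total = 13.433 + 9.169 = 22.602 m.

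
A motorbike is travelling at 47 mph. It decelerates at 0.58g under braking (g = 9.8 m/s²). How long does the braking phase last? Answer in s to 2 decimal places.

Braking time ≈ 3.70 s

47 mph × 0.44704 = 21.0109 m/s.
a = 0.58 × 9.8 = 5.684 m/s².
Braking time = v/a = 21.0109 / 5.684 = 3.696 s.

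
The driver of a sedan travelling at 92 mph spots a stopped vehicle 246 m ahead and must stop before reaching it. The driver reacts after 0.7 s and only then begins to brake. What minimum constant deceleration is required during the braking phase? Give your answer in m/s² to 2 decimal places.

Required deceleration ≈ 3.89 m/s²

92 mph × 0.44704 = 41.1277 m/s.
Distance covered during reaction = 41.1277 × 0.7 = 28.789 m.
Distance available for braking: 246 − 28.789 = 217.211 m.
v² = 2a·d ⇒ a = v²/(2d) = 41.1277² / (2 × 217.211) = 1691.488 / 434.422 = 3.8937 m/s².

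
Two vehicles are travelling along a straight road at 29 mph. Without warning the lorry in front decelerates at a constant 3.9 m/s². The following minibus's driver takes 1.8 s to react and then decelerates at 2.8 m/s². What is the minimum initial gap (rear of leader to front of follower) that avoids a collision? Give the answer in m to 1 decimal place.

29 mph × 0.44704 = 12.9642 m/s.
Leader travels v²/(2a_L) = 168.070 / 7.800 = 21.547 m before stopping.
Follower covers v·t_r = 12.9642 × 1.8 = 23.336 m while reacting, then v²/(2a_F) = 168.070 / 5.600 = 30.012 m while braking, for a total of 23.336 + 30.012 = 53.348 m.
Since a_F ≤ a_L and the follower starts braking later, the follower is never slower than the leader, so the closest approach is when both have stopped.
Minimum gap = 53.348 − 21.547 = 31.801 m.

Minimum gap ≈ 31.8 m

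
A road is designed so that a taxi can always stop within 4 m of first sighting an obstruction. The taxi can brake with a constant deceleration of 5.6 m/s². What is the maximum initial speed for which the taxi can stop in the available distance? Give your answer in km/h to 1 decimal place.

v²/(2a) = d ⇒ v = √(2 × 5.600 × 4) = √44.80 = 6.6933 m/s.
6.6933 m/s × 3.6 = 24.096 km/h.

Maximum speed ≈ 24.1 km/h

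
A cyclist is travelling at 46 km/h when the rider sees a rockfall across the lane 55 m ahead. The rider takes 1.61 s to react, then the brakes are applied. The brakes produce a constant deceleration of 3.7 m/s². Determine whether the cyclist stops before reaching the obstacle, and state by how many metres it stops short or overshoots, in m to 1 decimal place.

Yes — it stops 12.4 m short of the obstacle

46 km/h ÷ 3.6 = 12.7778 m/s.
Reaction distance = 12.7778 × 1.61 = 20.572 m.
Braking distance = v²/(2a) = 163.272 / 7.400 = 22.064 m.
Total stopping distance = 20.572 + 22.064 = 42.636 m, vs 55 m available — it stops with 55 − 42.636 = 12.364 m to spare.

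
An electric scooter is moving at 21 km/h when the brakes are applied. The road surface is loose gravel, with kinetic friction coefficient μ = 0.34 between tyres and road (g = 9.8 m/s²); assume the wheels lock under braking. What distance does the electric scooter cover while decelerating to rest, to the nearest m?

21 km/h ÷ 3.6 = 5.8333 m/s.
a = μg = 0.34 × 9.8 = 3.332 m/s².
Braking distance = v²/(2a) = 5.8333² / (2 × 3.332) = 34.027 / 6.664 = 5.106 m.

Braking distance ≈ 5 m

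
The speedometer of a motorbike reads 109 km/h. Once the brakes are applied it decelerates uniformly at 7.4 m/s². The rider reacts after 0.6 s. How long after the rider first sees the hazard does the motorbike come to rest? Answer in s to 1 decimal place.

Total time ≈ 4.7 s

109 km/h ÷ 3.6 = 30.2778 m/s.
Braking time = v/a = 30.2778 / 7.400 = 4.092 s.
Total = 0.6 + 4.092 = 4.692 s.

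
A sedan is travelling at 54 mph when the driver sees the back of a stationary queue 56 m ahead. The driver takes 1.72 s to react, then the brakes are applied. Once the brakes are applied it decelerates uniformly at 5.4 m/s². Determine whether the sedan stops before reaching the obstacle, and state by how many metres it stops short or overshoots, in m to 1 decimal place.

54 mph × 0.44704 = 24.1402 m/s.
Reaction distance = 24.1402 × 1.72 = 41.521 m.
Braking distance = v²/(2a) = 582.749 / 10.800 = 53.958 m.
Total stopping distance = 41.521 + 53.958 = 95.479 m, vs 56 m available — it cannot stop in time and overshoots by 95.479 − 56 = 39.479 m.

No — it overshoots by 39.5 m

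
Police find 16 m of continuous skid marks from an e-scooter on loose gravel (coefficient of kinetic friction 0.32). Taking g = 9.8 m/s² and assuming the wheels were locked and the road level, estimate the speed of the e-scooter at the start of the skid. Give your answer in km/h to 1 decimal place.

Deceleration a = μg = 0.32 × 9.8 = 3.136 m/s².
v = √(2a·d) = √(2 × 3.136 × 16) = √100.352 = 10.0176 m/s.
= 10.0176 × 3.6 = 36.063 km/h.

Initial speed ≈ 36.1 km/h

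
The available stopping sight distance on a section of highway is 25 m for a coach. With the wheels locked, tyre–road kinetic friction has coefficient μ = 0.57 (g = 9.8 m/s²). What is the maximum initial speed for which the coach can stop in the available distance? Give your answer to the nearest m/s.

Maximum speed ≈ 17 m/s

a = μg = 0.57 × 9.8 = 5.586 m/s².
v²/(2a) = d ⇒ v = √(2 × 5.586 × 25) = √279.30 = 16.7123 m/s.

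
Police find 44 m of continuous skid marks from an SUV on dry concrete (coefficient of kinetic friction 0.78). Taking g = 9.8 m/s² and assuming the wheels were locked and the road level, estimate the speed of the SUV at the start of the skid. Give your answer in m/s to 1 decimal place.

Deceleration a = μg = 0.78 × 9.8 = 7.644 m/s².
v = √(2a·d) = √(2 × 7.644 × 44) = √672.672 = 25.9359 m/s.

Initial speed ≈ 25.9 m/s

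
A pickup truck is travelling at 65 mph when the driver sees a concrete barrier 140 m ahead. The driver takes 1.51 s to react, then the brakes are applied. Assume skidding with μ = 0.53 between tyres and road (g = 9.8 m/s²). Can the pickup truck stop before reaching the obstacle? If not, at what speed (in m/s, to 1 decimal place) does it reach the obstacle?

Yes — it stops about 14.8 m short of the obstacle, so it never reaches it

65 mph × 0.44704 = 29.0576 m/s.
a = μg = 0.53 × 9.8 = 5.194 m/s².
Reaction distance = 29.0576 × 1.51 = 43.877 m.
Braking distance = v²/(2a) = 844.344 / 10.388 = 81.281 m.
Total stopping distance = 43.877 + 81.281 = 125.158 m, vs 140 m available — it stops with 140 − 125.158 = 14.842 m to spare.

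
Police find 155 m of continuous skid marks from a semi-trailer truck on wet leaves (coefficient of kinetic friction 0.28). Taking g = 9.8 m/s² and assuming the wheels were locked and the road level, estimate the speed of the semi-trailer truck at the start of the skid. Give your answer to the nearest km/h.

Initial speed ≈ 105 km/h

Deceleration a = μg = 0.28 × 9.8 = 2.744 m/s².
v = √(2a·d) = √(2 × 2.744 × 155) = √850.640 = 29.1657 m/s.
= 29.1657 × 3.6 = 104.997 km/h.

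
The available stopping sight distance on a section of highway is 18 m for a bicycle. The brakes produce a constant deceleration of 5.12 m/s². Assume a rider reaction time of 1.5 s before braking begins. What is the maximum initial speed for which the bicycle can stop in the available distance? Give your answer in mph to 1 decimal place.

Maximum speed ≈ 17.7 mph

Stopping distance: v·t_r + v²/(2a) = 18 with t_r = 1.5 s and a = 5.120 m/s².
So v² + 15.360 v − 184.32 = 0.
Positive root: v = −a·t_r + √((a·t_r)² + 2a·d) = −7.680 + √(58.982 + 184.32) = 7.9181 m/s.
7.9181 m/s ÷ 0.44704 = 17.712 mph.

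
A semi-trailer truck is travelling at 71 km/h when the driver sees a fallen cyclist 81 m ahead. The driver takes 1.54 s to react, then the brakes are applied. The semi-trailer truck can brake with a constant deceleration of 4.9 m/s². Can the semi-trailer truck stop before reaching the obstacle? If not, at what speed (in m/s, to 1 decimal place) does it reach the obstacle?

71 km/h ÷ 3.6 = 19.7222 m/s.
Reaction distance = 19.7222 × 1.54 = 30.372 m.
Braking distance = v²/(2a) = 388.965 / 9.800 = 39.690 m.
Total stopping distance = 30.372 + 39.690 = 70.062 m, vs 81 m available — it stops with 81 − 70.062 = 10.938 m to spare.

Yes — it stops about 10.9 m short of the obstacle, so it never reaches it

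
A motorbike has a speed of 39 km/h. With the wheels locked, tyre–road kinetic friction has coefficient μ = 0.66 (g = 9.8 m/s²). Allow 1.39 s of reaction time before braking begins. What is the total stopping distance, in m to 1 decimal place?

Total stopping distance ≈ 24.1 m

39 km/h ÷ 3.6 = 10.8333 m/s.
a = μg = 0.66 × 9.8 = 6.468 m/s².
Reaction distance = v·t_r = 10.8333 × 1.39 = 15.058 m.
Braking distance = v²/(2a) = 10.8333² / (2 × 6.468) = 117.360 / 12.936 = 9.072 m.
Total = 15.058 + 9.072 = 24.130 m.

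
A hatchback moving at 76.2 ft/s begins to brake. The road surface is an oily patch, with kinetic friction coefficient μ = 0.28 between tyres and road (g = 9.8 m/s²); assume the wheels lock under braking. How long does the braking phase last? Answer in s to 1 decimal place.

Braking time ≈ 8.5 s

76.2 ft/s × 0.3048 = 23.2258 m/s.
a = μg = 0.28 × 9.8 = 2.744 m/s².
Braking time = v/a = 23.2258 / 2.744 = 8.464 s.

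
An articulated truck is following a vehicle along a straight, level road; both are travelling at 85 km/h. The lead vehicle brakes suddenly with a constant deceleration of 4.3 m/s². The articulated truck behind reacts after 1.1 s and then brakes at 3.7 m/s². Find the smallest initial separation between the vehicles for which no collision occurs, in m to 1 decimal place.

Minimum gap ≈ 36.5 m

85 km/h ÷ 3.6 = 23.6111 m/s.
Leader travels v²/(2a_L) = 557.484 / 8.600 = 64.824 m before stopping.
Follower covers v·t_r = 23.6111 × 1.1 = 25.972 m while reacting, then v²/(2a_F) = 557.484 / 7.400 = 75.336 m while braking, for a total of 25.972 + 75.336 = 101.308 m.
Since a_F ≤ a_L and the follower starts braking later, the follower is never slower than the leader, so the closest approach is when both have stopped.
Minimum gap = 101.308 − 64.824 = 36.484 m.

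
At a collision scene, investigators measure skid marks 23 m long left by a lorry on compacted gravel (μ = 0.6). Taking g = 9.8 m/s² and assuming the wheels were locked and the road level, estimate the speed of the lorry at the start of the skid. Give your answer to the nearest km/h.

Initial speed ≈ 59 km/h

Deceleration a = μg = 0.6 × 9.8 = 5.880 m/s².
v = √(2a·d) = √(2 × 5.880 × 23) = √270.480 = 16.4463 m/s.
= 16.4463 × 3.6 = 59.207 km/h.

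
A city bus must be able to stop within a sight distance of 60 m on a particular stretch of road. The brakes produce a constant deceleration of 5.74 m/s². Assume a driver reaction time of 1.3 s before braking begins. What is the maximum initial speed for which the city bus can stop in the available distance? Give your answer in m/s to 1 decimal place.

Stopping distance: v·t_r + v²/(2a) = 60 with t_r = 1.3 s and a = 5.740 m/s².
So v² + 14.924 v − 688.80 = 0.
Positive root: v = −a·t_r + √((a·t_r)² + 2a·d) = −7.462 + √(55.681 + 688.80) = 19.8232 m/s.

Maximum speed ≈ 19.8 m/s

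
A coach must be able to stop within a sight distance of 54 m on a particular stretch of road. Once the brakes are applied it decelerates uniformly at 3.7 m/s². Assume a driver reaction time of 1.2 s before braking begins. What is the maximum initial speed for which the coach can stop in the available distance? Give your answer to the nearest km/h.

Stopping distance: v·t_r + v²/(2a) = 54 with t_r = 1.2 s and a = 3.700 m/s².
So v² + 8.880 v − 399.60 = 0.
Positive root: v = −a·t_r + √((a·t_r)² + 2a·d) = −4.440 + √(19.714 + 399.60) = 16.0372 m/s.
16.0372 m/s × 3.6 = 57.734 km/h.

Maximum speed ≈ 58 km/h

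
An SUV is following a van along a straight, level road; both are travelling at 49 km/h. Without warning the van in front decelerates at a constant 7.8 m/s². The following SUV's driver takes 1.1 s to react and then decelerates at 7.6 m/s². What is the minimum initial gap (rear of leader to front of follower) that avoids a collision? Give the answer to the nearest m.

49 km/h ÷ 3.6 = 13.6111 m/s.
Leader travels v²/(2a_L) = 185.262 / 15.600 = 11.876 m before stopping.
Follower covers v·t_r = 13.6111 × 1.1 = 14.972 m while reacting, then v²/(2a_F) = 185.262 / 15.200 = 12.188 m while braking, for a total of 14.972 + 12.188 = 27.160 m.
Since a_F ≤ a_L and the follower starts braking later, the follower is never slower than the leader, so the closest approach is when both have stopped.
Minimum gap = 27.160 − 11.876 = 15.284 m.

Minimum gap ≈ 15 m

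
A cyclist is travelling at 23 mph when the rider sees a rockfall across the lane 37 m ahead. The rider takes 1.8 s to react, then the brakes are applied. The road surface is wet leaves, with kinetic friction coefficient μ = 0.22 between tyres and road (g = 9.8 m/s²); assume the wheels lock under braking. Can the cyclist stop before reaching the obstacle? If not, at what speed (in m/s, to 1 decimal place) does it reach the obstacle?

No — it strikes the obstacle at 5.1 m/s

23 mph × 0.44704 = 10.2819 m/s.
a = μg = 0.22 × 9.8 = 2.156 m/s².
Reaction distance = 10.2819 × 1.8 = 18.507 m.
Braking distance needed to stop: v²/(2a) = 105.717 / 4.312 = 24.517 m, so total needed = 18.507 + 24.517 = 43.024 m > 37 m — it cannot stop.
Distance remaining when braking begins: 37 − 18.507 = 18.493 m.
v² = v₀² − 2a·d = 105.717 − 2 × 2.156 × 18.493 = 25.975 m²/s².
v = √25.975 = 5.097 m/s.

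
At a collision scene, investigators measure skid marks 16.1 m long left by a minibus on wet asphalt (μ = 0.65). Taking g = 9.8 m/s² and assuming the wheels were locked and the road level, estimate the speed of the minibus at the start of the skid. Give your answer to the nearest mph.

Initial speed ≈ 32 mph

Deceleration a = μg = 0.65 × 9.8 = 6.370 m/s².
v = √(2a·d) = √(2 × 6.370 × 16.1) = √205.114 = 14.3218 m/s.
= 14.3218 ÷ 0.44704 = 32.037 mph.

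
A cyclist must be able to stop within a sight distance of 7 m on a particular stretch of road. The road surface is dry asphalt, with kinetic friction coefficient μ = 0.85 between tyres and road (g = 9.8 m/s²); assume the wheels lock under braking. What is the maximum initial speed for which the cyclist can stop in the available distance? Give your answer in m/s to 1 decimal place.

a = μg = 0.85 × 9.8 = 8.330 m/s².
v²/(2a) = d ⇒ v = √(2 × 8.330 × 7) = √116.62 = 10.7991 m/s.

Maximum speed ≈ 10.8 m/s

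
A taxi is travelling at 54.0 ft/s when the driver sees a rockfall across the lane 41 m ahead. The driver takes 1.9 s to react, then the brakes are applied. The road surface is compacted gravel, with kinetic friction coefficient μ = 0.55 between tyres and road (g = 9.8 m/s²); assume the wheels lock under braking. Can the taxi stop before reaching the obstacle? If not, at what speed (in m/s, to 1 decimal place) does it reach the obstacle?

54 ft/s × 0.3048 = 16.4592 m/s.
a = μg = 0.55 × 9.8 = 5.390 m/s².
Reaction distance = 16.4592 × 1.9 = 31.272 m.
Braking distance needed to stop: v²/(2a) = 270.905 / 10.780 = 25.130 m, so total needed = 31.272 + 25.130 = 56.402 m > 41 m — it cannot stop.
Distance remaining when braking begins: 41 − 31.272 = 9.728 m.
v² = v₀² − 2a·d = 270.905 − 2 × 5.390 × 9.728 = 166.037 m²/s².
v = √166.037 = 12.886 m/s.

No — it strikes the obstacle at 12.9 m/s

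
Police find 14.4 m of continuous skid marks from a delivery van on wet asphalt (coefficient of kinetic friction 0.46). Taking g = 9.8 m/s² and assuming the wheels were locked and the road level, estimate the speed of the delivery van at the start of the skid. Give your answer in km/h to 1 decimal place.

Initial speed ≈ 41.0 km/h

Deceleration a = μg = 0.46 × 9.8 = 4.508 m/s².
v = √(2a·d) = √(2 × 4.508 × 14.4) = √129.830 = 11.3943 m/s.
= 11.3943 × 3.6 = 41.019 km/h.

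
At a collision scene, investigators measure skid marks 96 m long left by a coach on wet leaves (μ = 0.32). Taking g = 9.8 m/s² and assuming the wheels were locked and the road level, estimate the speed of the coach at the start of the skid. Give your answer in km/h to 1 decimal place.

Initial speed ≈ 88.3 km/h

Deceleration a = μg = 0.32 × 9.8 = 3.136 m/s².
v = √(2a·d) = √(2 × 3.136 × 96) = √602.112 = 24.5380 m/s.
= 24.5380 × 3.6 = 88.337 km/h.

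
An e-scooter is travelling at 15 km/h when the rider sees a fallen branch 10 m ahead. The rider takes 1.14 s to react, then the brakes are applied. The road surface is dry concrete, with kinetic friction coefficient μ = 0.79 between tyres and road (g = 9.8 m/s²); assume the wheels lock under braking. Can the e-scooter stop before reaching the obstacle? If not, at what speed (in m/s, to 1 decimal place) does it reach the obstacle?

15 km/h ÷ 3.6 = 4.1667 m/s.
a = μg = 0.79 × 9.8 = 7.742 m/s².
Reaction distance = 4.1667 × 1.14 = 4.750 m.
Braking distance = v²/(2a) = 17.361 / 15.484 = 1.121 m.
Total stopping distance = 4.750 + 1.121 = 5.871 m, vs 10 m available — it stops with 10 − 5.871 = 4.129 m to spare.

Yes — it stops about 4.1 m short of the obstacle, so it never reaches it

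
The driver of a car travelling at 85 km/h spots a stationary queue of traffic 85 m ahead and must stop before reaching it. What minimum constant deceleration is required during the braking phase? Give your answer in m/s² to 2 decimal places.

85 km/h ÷ 3.6 = 23.6111 m/s.
v² = 2a·d ⇒ a = v²/(2d) = 23.6111² / (2 × 85.000) = 557.484 / 170.000 = 3.2793 m/s².

Required deceleration ≈ 3.28 m/s²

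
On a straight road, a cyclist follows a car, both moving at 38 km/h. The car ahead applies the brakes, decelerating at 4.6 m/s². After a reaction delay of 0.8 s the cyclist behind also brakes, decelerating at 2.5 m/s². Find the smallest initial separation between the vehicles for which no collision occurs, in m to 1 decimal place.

38 km/h ÷ 3.6 = 10.5556 m/s.
Leader travels v²/(2a_L) = 111.421 / 9.200 = 12.111 m before stopping.
Follower covers v·t_r = 10.5556 × 0.8 = 8.444 m while reacting, then v²/(2a_F) = 111.421 / 5.000 = 22.284 m while braking, for a total of 8.444 + 22.284 = 30.728 m.
Since a_F ≤ a_L and the follower starts braking later, the follower is never slower than the leader, so the closest approach is when both have stopped.
Minimum gap = 30.728 − 12.111 = 18.617 m.

Minimum gap ≈ 18.6 m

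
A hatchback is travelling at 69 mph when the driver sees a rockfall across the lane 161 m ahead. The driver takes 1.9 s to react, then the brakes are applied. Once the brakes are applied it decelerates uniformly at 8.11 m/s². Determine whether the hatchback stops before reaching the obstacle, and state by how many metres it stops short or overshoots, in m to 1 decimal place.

69 mph × 0.44704 = 30.8458 m/s.
Reaction distance = 30.8458 × 1.9 = 58.607 m.
Braking distance = v²/(2a) = 951.463 / 16.220 = 58.660 m.
Total stopping distance = 58.607 + 58.660 = 117.267 m, vs 161 m available — it stops with 161 − 117.267 = 43.733 m to spare.

Yes — it stops 43.7 m short of the obstacle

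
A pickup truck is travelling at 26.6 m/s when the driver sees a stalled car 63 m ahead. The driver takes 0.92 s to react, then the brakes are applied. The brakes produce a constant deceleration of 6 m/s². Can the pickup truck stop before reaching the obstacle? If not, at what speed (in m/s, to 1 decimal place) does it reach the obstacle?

Reaction distance = 26.6000 × 0.92 = 24.472 m.
Braking distance needed to stop: v²/(2a) = 707.560 / 12.000 = 58.963 m, so total needed = 24.472 + 58.963 = 83.435 m > 63 m — it cannot stop.
Distance remaining when braking begins: 63 − 24.472 = 38.528 m.
v² = v₀² − 2a·d = 707.560 − 2 × 6.000 × 38.528 = 245.224 m²/s².
v = √245.224 = 15.660 m/s.

No — it strikes the obstacle at 15.7 m/s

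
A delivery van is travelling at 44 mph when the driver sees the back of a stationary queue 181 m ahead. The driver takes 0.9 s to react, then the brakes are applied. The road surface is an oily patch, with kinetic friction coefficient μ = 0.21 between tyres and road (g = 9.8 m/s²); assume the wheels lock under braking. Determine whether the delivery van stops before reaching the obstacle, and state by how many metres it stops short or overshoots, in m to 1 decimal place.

Yes — it stops 69.3 m short of the obstacle

44 mph × 0.44704 = 19.6698 m/s.
a = μg = 0.21 × 9.8 = 2.058 m/s².
Reaction distance = 19.6698 × 0.9 = 17.703 m.
Braking distance = v²/(2a) = 386.901 / 4.116 = 93.999 m.
Total stopping distance = 17.703 + 93.999 = 111.702 m, vs 181 m available — it stops with 181 − 111.702 = 69.298 m to spare.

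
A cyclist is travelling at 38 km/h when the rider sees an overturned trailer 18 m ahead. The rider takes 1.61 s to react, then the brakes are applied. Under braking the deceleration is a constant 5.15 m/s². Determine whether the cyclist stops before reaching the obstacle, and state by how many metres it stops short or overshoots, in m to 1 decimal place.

38 km/h ÷ 3.6 = 10.5556 m/s.
Reaction distance = 10.5556 × 1.61 = 16.995 m.
Braking distance = v²/(2a) = 111.421 / 10.300 = 10.818 m.
Total stopping distance = 16.995 + 10.818 = 27.813 m, vs 18 m available — it cannot stop in time and overshoots by 27.813 − 18 = 9.813 m.

No — it overshoots by 9.8 m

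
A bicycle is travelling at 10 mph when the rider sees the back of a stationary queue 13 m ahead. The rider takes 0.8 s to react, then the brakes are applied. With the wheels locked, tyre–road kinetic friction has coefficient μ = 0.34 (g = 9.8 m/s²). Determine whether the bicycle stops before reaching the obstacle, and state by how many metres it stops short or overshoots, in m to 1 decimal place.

10 mph × 0.44704 = 4.4704 m/s.
a = μg = 0.34 × 9.8 = 3.332 m/s².
Reaction distance = 4.4704 × 0.8 = 3.576 m.
Braking distance = v²/(2a) = 19.984 / 6.664 = 2.999 m.
Total stopping distance = 3.576 + 2.999 = 6.575 m, vs 13 m available — it stops with 13 − 6.575 = 6.425 m to spare.

Yes — it stops 6.4 m short of the obstacle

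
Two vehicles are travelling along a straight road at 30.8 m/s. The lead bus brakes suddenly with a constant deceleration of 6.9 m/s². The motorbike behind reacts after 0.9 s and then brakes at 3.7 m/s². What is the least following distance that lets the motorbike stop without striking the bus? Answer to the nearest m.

Leader travels v²/(2a_L) = 948.640 / 13.800 = 68.742 m before stopping.
Follower covers v·t_r = 30.8000 × 0.9 = 27.720 m while reacting, then v²/(2a_F) = 948.640 / 7.400 = 128.195 m while braking, for a total of 27.720 + 128.195 = 155.915 m.
Since a_F ≤ a_L and the follower starts braking later, the follower is never slower than the leader, so the closest approach is when both have stopped.
Minimum gap = 155.915 − 68.742 = 87.173 m.

Minimum gap ≈ 87 m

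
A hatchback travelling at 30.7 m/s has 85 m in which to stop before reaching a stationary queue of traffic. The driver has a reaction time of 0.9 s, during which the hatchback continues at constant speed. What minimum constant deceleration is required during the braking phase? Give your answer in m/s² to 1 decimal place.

Distance covered during reaction = 30.7000 × 0.9 = 27.630 m.
Distance available for braking: 85 − 27.630 = 57.370 m.
v² = 2a·d ⇒ a = v²/(2d) = 30.7000² / (2 × 57.370) = 942.490 / 114.740 = 8.2141 m/s².

Required deceleration ≈ 8.2 m/s²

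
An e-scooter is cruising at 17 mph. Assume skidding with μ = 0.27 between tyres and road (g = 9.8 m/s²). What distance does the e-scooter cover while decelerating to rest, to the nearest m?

Braking distance ≈ 11 m

17 mph × 0.44704 = 7.5997 m/s.
a = μg = 0.27 × 9.8 = 2.646 m/s².
Braking distance = v²/(2a) = 7.5997² / (2 × 2.646) = 57.755 / 5.292 = 10.914 m.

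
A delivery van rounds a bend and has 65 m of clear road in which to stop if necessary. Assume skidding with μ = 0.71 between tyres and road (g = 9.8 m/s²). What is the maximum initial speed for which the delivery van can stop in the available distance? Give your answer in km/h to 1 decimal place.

a = μg = 0.71 × 9.8 = 6.958 m/s².
v²/(2a) = d ⇒ v = √(2 × 6.958 × 65) = √904.54 = 30.0756 m/s.
30.0756 m/s × 3.6 = 108.272 km/h.

Maximum speed ≈ 108.3 km/h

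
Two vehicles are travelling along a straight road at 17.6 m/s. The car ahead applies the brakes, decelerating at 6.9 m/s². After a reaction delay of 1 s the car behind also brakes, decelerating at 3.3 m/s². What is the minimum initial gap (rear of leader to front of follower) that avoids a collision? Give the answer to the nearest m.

Minimum gap ≈ 42 m

Leader travels v²/(2a_L) = 309.760 / 13.800 = 22.446 m before stopping.
Follower covers v·t_r = 17.6000 × 1 = 17.600 m while reacting, then v²/(2a_F) = 309.760 / 6.600 = 46.933 m while braking, for a total of 17.600 + 46.933 = 64.533 m.
Since a_F ≤ a_L and the follower starts braking later, the follower is never slower than the leader, so the closest approach is when both have stopped.
Minimum gap = 64.533 − 22.446 = 42.087 m.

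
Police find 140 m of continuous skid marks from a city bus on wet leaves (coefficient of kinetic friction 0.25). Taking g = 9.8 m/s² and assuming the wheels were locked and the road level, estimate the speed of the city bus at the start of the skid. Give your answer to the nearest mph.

Initial speed ≈ 59 mph

Deceleration a = μg = 0.25 × 9.8 = 2.450 m/s².
v = √(2a·d) = √(2 × 2.450 × 140) = √686.000 = 26.1916 m/s.
= 26.1916 ÷ 0.44704 = 58.589 mph.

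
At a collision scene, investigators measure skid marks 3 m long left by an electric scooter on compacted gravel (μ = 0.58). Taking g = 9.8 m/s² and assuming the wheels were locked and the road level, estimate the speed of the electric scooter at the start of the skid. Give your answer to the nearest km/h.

Deceleration a = μg = 0.58 × 9.8 = 5.684 m/s².
v = √(2a·d) = √(2 × 5.684 × 3) = √34.104 = 5.8399 m/s.
= 5.8399 × 3.6 = 21.024 km/h.

Initial speed ≈ 21 km/h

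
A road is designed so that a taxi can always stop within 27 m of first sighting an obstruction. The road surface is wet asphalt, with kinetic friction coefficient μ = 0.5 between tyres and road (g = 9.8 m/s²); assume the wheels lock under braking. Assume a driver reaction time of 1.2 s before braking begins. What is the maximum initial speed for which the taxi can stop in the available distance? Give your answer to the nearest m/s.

Maximum speed ≈ 11 m/s

a = μg = 0.5 × 9.8 = 4.900 m/s².
Stopping distance: v·t_r + v²/(2a) = 27 with t_r = 1.2 s and a = 4.900 m/s².
So v² + 11.760 v − 264.60 = 0.
Positive root: v = −a·t_r + √((a·t_r)² + 2a·d) = −5.880 + √(34.574 + 264.60) = 11.4166 m/s.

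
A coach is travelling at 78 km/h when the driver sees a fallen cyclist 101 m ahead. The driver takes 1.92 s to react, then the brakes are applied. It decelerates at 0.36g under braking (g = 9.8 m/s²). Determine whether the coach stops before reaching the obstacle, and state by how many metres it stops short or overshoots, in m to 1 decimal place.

78 km/h ÷ 3.6 = 21.6667 m/s.
a = 0.36 × 9.8 = 3.528 m/s².
Reaction distance = 21.6667 × 1.92 = 41.600 m.
Braking distance = v²/(2a) = 469.446 / 7.056 = 66.531 m.
Total stopping distance = 41.600 + 66.531 = 108.131 m, vs 101 m available — it cannot stop in time and overshoots by 108.131 − 101 = 7.131 m.

No — it overshoots by 7.1 m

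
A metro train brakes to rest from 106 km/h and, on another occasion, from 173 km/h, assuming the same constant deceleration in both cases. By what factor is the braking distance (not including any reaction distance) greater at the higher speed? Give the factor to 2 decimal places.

Braking distance d = v²/(2a), so with a fixed, d ∝ v².
Factor = (173/106)² = 1.6321² = 2.6638.

Factor ≈ 2.66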